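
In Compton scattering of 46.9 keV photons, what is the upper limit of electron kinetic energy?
7.2739 keV

Maximum energy transfer occurs at θ = 180° (backscattering).

Initial photon: E₀ = 46.9 keV → λ₀ = 26.4359 pm

Maximum Compton shift (at 180°):
Δλ_max = 2λ_C = 2 × 2.4263 = 4.8526 pm

Final wavelength:
λ' = 26.4359 + 4.8526 = 31.2885 pm

Minimum photon energy (maximum energy to electron):
E'_min = hc/λ' = 39.6261 keV

Maximum electron kinetic energy:
K_max = E₀ - E'_min = 46.9000 - 39.6261 = 7.2739 keV

(Intermediate values are shown rounded; full precision is carried through to the final answer.)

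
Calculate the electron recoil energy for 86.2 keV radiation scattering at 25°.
1.3412 keV

By energy conservation: K_e = E_initial - E_final

First find the scattered photon energy:
Initial wavelength: λ = hc/E = 14.3833 pm
Compton shift: Δλ = λ_C(1 - cos(25°)) = 0.2273 pm
Final wavelength: λ' = 14.3833 + 0.2273 = 14.6106 pm
Final photon energy: E' = hc/λ' = 84.8588 keV

Electron kinetic energy:
K_e = E - E' = 86.2000 - 84.8588 = 1.3412 keV

(Intermediate values are shown rounded; full precision is carried through to the final answer.)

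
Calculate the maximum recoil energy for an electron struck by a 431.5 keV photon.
271.0224 keV

Maximum energy transfer occurs at θ = 180° (backscattering).

Initial photon: E₀ = 431.5 keV → λ₀ = 2.8733 pm

Maximum Compton shift (at 180°):
Δλ_max = 2λ_C = 2 × 2.4263 = 4.8526 pm

Final wavelength:
λ' = 2.8733 + 4.8526 = 7.7260 pm

Minimum photon energy (maximum energy to electron):
E'_min = hc/λ' = 160.4776 keV

Maximum electron kinetic energy:
K_max = E₀ - E'_min = 431.5000 - 160.4776 = 271.0224 keV

(Intermediate values are shown rounded; full precision is carried through to the final answer.)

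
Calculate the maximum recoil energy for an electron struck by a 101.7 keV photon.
28.9555 keV

Maximum energy transfer occurs at θ = 180° (backscattering).

Initial photon: E₀ = 101.7 keV → λ₀ = 12.1912 pm

Maximum Compton shift (at 180°):
Δλ_max = 2λ_C = 2 × 2.4263 = 4.8526 pm

Final wavelength:
λ' = 12.1912 + 4.8526 = 17.0438 pm

Minimum photon energy (maximum energy to electron):
E'_min = hc/λ' = 72.7445 keV

Maximum electron kinetic energy:
K_max = E₀ - E'_min = 101.7000 - 72.7445 = 28.9555 keV

(Intermediate values are shown rounded; full precision is carried through to the final answer.)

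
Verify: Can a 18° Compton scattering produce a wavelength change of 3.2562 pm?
No, inconsistent

Calculate the expected shift for θ = 18°:

Δλ_expected = λ_C(1 - cos(18°))
Δλ_expected = 2.4263 × (1 - cos(18°))
Δλ_expected = 2.4263 × 0.0489
Δλ_expected = 0.1188 pm

Given shift: 3.2562 pm
Expected shift: 0.1188 pm
Difference: 3.1374 pm

The values do not match. The given shift corresponds to θ ≈ 110.0°, not 18°.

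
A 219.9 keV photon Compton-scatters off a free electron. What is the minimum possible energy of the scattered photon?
118.1834 keV (at θ = 180°)

The scattered photon has minimum energy when its wavelength is maximum, i.e., when the Compton shift Δλ = λ_C(1 − cos θ) is maximum. This occurs at θ = 180° (backscattering), giving Δλ_max = 2λ_C = 4.8526 pm.

Initial wavelength: λ₀ = hc/E₀ = 5.6382 pm
Maximum final wavelength: λ'_max = λ₀ + 2λ_C = 5.6382 + 4.8526 = 10.4908 pm
Minimum final energy: E'_min = hc/λ'_max = 118.1834 keV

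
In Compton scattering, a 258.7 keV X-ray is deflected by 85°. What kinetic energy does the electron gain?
81.7675 keV

By energy conservation: K_e = E_initial - E_final

First find the scattered photon energy:
Initial wavelength: λ = hc/E = 4.7926 pm
Compton shift: Δλ = λ_C(1 - cos(85°)) = 2.2148 pm
Final wavelength: λ' = 4.7926 + 2.2148 = 7.0074 pm
Final photon energy: E' = hc/λ' = 176.9325 keV

Electron kinetic energy:
K_e = E - E' = 258.7000 - 176.9325 = 81.7675 keV

(Intermediate values are shown rounded; full precision is carried through to the final answer.)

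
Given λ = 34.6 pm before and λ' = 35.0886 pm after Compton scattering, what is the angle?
37.00°

First find the wavelength shift:
Δλ = λ' - λ = 35.0886 - 34.6 = 0.4886 pm

Using Δλ = λ_C(1 - cos θ), with λ_C = h/(m_e·c) ≈ 2.42631024 pm:
cos θ = 1 - Δλ/λ_C
cos θ = 1 - 0.4886/2.42631024
cos θ = 0.798624

θ = arccos(0.798624)
θ = 37.00°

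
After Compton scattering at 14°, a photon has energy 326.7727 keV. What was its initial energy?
333.1000 keV

Convert final energy to wavelength (hc ≈ 1239.842 keV·pm):
λ' = hc/E' = 1239.842 / 326.7727 = 3.7942 pm

Calculate the Compton shift:
Δλ = λ_C(1 - cos(14°))
Δλ = 2.4263 × (1 - cos(14°))
Δλ = 0.0721 pm

Initial wavelength:
λ = λ' - Δλ = 3.7942 - 0.0721 = 3.7221 pm

Initial energy:
E = hc/λ = 1239.842 / 3.7221 = 333.1000 keV

(Intermediate values are shown rounded; full precision is carried through to the final answer.)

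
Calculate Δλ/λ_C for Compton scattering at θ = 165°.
1.9659 λ_C

The Compton shift formula is:
Δλ = λ_C(1 - cos θ)

Dividing both sides by λ_C:
Δλ/λ_C = 1 - cos θ

For θ = 165°:
Δλ/λ_C = 1 - cos(165°)
Δλ/λ_C = 1 - -0.9659
Δλ/λ_C = 1.9659

This means the shift is 1.9659 × λ_C = 4.7699 pm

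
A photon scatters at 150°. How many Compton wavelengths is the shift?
1.8660 λ_C

The Compton shift formula is:
Δλ = λ_C(1 - cos θ)

Dividing both sides by λ_C:
Δλ/λ_C = 1 - cos θ

For θ = 150°:
Δλ/λ_C = 1 - cos(150°)
Δλ/λ_C = 1 - -0.8660
Δλ/λ_C = 1.8660

This means the shift is 1.8660 × λ_C = 4.5276 pm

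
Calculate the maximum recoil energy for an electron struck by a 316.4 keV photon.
175.0464 keV

Maximum energy transfer occurs at θ = 180° (backscattering).

Initial photon: E₀ = 316.4 keV → λ₀ = 3.9186 pm

Maximum Compton shift (at 180°):
Δλ_max = 2λ_C = 2 × 2.4263 = 4.8526 pm

Final wavelength:
λ' = 3.9186 + 4.8526 = 8.7712 pm

Minimum photon energy (maximum energy to electron):
E'_min = hc/λ' = 141.3536 keV

Maximum electron kinetic energy:
K_max = E₀ - E'_min = 316.4000 - 141.3536 = 175.0464 keV

(Intermediate values are shown rounded; full precision is carried through to the final answer.)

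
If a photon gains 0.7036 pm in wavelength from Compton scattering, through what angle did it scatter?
44.76°

From the Compton formula Δλ = λ_C(1 - cos θ), we can solve for θ:

cos θ = 1 - Δλ/λ_C

Given:
- Δλ = 0.7036 pm
- λ_C = h/(m_e·c) ≈ 2.42631024 pm

cos θ = 1 - 0.7036/2.42631024
cos θ = 1 - 0.289988
cos θ = 0.710012

θ = arccos(0.710012)
θ = 44.76°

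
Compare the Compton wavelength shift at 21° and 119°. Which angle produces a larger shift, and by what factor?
119° produces the larger shift by a factor of 22.355

Calculate both shifts using Δλ = λ_C(1 - cos θ):

For θ₁ = 21°:
Δλ₁ = 2.4263 × (1 - cos(21°))
Δλ₁ = 2.4263 × 0.0664
Δλ₁ = 0.1612 pm

For θ₂ = 119°:
Δλ₂ = 2.4263 × (1 - cos(119°))
Δλ₂ = 2.4263 × 1.4848
Δλ₂ = 3.6026 pm

The 119° angle produces the larger shift.
Ratio: 3.6026/0.1612 = 22.355

(Intermediate values are shown rounded; full precision is carried through to the final answer.)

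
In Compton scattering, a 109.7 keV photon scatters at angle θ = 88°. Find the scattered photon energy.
90.8725 keV

First convert energy to wavelength:
λ = hc/E, with hc ≈ 1239.842 keV·pm (i.e. 1239.842 eV·nm)

For E = 109.7 keV = 109700 eV:
λ = 1239.842 keV·pm / 109.7 keV
λ = 11.3021 pm

Calculate the Compton shift:
Δλ = λ_C(1 - cos(88°)) = 2.4263 × 0.9651
Δλ = 2.3416 pm

Final wavelength:
λ' = 11.3021 + 2.3416 = 13.6437 pm

Final energy:
E' = hc/λ' = 1239.842 / 13.6437 = 90.8725 keV

(Intermediate values are shown rounded; full precision is carried through to the final answer.)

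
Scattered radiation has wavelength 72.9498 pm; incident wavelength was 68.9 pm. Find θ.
132.00°

First find the wavelength shift:
Δλ = λ' - λ = 72.9498 - 68.9 = 4.0498 pm

Using Δλ = λ_C(1 - cos θ), with λ_C = h/(m_e·c) ≈ 2.42631024 pm:
cos θ = 1 - Δλ/λ_C
cos θ = 1 - 4.0498/2.42631024
cos θ = -0.669119

θ = arccos(-0.669119)
θ = 132.00°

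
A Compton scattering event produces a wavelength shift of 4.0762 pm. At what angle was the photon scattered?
132.84°

From the Compton formula Δλ = λ_C(1 - cos θ), we can solve for θ:

cos θ = 1 - Δλ/λ_C

Given:
- Δλ = 4.0762 pm
- λ_C = h/(m_e·c) ≈ 2.42631024 pm

cos θ = 1 - 4.0762/2.42631024
cos θ = 1 - 1.680000
cos θ = -0.680000

θ = arccos(-0.680000)
θ = 132.84°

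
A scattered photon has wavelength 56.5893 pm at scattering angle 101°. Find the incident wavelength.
53.7000 pm

From λ' = λ + Δλ, we have λ = λ' - Δλ

First calculate the Compton shift:
Δλ = λ_C(1 - cos θ)
Δλ = 2.4263 × (1 - cos(101°))
Δλ = 2.4263 × 1.1908
Δλ = 2.8893 pm

Initial wavelength:
λ = λ' - Δλ
λ = 56.5893 - 2.8893
λ = 53.7000 pm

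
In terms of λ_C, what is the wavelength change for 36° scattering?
0.1910 λ_C

The Compton shift formula is:
Δλ = λ_C(1 - cos θ)

Dividing both sides by λ_C:
Δλ/λ_C = 1 - cos θ

For θ = 36°:
Δλ/λ_C = 1 - cos(36°)
Δλ/λ_C = 1 - 0.8090
Δλ/λ_C = 0.1910

This means the shift is 0.1910 × λ_C = 0.4634 pm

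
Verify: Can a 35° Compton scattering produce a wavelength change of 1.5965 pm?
No, inconsistent

Calculate the expected shift for θ = 35°:

Δλ_expected = λ_C(1 - cos(35°))
Δλ_expected = 2.4263 × (1 - cos(35°))
Δλ_expected = 2.4263 × 0.1808
Δλ_expected = 0.4388 pm

Given shift: 1.5965 pm
Expected shift: 0.4388 pm
Difference: 1.1577 pm

The values do not match. The given shift corresponds to θ ≈ 70.0°, not 35°.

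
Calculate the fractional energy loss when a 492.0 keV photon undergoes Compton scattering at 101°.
0.5341 (or 53.41%)

Calculate initial and final photon energies:

Initial: E₀ = 492.0 keV → λ₀ = 2.5200 pm
Compton shift: Δλ = 2.8893 pm
Final wavelength: λ' = 5.4093 pm
Final energy: E' = 229.2066 keV

Fractional energy loss:
(E₀ - E')/E₀ = (492.0000 - 229.2066)/492.0000
= 262.7934/492.0000
= 0.5341
= 53.41%

(Intermediate values are shown rounded; full precision is carried through to the final answer.)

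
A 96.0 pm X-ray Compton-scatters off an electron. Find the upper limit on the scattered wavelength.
100.8526 pm (at θ = 180°)

The Compton shift is Δλ = λ_C(1 − cos θ).

Since cos θ ranges from −1 to 1, the factor (1 − cos θ) ranges from 0 to 2; the maximum shift occurs at θ = 180° (backscattering):
Δλ_max = 2λ_C = 2 × 2.4263 pm = 4.8526 pm

Maximum scattered wavelength:
λ'_max = λ₀ + Δλ_max = 96.0 + 4.8526 = 100.8526 pm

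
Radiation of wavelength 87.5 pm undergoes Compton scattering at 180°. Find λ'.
92.3526 pm

Using the Compton formula: λ' = λ + λ_C(1 − cos θ)

For θ = 180°, cos θ = -1 (exact) = -1.0000, so:
1 − cos 180° = 1 − (-1) = 2.0000

Δλ = λ_C × 2.0000 = 2.4263 × 2.0000 = 4.8526 pm

λ' = 87.5 + 4.8526 = 92.3526 pm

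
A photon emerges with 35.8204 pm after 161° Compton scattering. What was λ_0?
31.1000 pm

From λ' = λ + Δλ, we have λ = λ' - Δλ

First calculate the Compton shift:
Δλ = λ_C(1 - cos θ)
Δλ = 2.4263 × (1 - cos(161°))
Δλ = 2.4263 × 1.9455
Δλ = 4.7204 pm

Initial wavelength:
λ = λ' - Δλ
λ = 35.8204 - 4.7204
λ = 31.1000 pm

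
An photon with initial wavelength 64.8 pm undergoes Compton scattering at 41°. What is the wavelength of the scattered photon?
65.3952 pm

Using the Compton scattering formula:
λ' = λ + Δλ = λ + λ_C(1 - cos θ)

Given:
- Initial wavelength λ = 64.8 pm
- Scattering angle θ = 41°
- Compton wavelength λ_C ≈ 2.4263 pm

Calculate the shift:
Δλ = 2.4263 × (1 - cos(41°))
Δλ = 2.4263 × 0.2453
Δλ = 0.5952 pm

Final wavelength:
λ' = 64.8 + 0.5952 = 65.3952 pm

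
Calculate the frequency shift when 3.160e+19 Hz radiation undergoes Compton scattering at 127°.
9.183e+18 Hz (decrease)

Convert frequency to wavelength (c = 299792458 m/s):
λ₀ = c/f₀ = 299792458/3.160e+19 = 9.4871031e-12 m = 9.4871 pm

Calculate Compton shift:
Δλ = λ_C(1 - cos(127°)) = 3.8865 pm

Final wavelength:
λ' = λ₀ + Δλ = 9.4871 + 3.8865 = 13.3736 pm

Final frequency:
f' = c/λ' = 299792458/1.3373603e-11 = 2.2416730e+19 Hz

Frequency shift (decrease):
Δf = f₀ - f' = 3.160e+19 - 2.2416730e+19 = 9.183e+18 Hz

(Intermediate values are shown rounded; full precision is carried through to the final answer.)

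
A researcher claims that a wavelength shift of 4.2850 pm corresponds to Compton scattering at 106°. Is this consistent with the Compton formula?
No, inconsistent

Calculate the expected shift for θ = 106°:

Δλ_expected = λ_C(1 - cos(106°))
Δλ_expected = 2.4263 × (1 - cos(106°))
Δλ_expected = 2.4263 × 1.2756
Δλ_expected = 3.0951 pm

Given shift: 4.2850 pm
Expected shift: 3.0951 pm
Difference: 1.1899 pm

The values do not match. The given shift corresponds to θ ≈ 140.0°, not 106°.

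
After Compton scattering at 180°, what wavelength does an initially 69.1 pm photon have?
73.9526 pm

Using the Compton formula: λ' = λ + λ_C(1 − cos θ)

For θ = 180°, cos θ = -1 (exact) = -1.0000, so:
1 − cos 180° = 1 − (-1) = 2.0000

Δλ = λ_C × 2.0000 = 2.4263 × 2.0000 = 4.8526 pm

λ' = 69.1 + 4.8526 = 73.9526 pm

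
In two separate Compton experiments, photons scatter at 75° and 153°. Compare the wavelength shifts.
153° produces the larger shift by a factor of 2.551

Calculate both shifts using Δλ = λ_C(1 - cos θ):

For θ₁ = 75°:
Δλ₁ = 2.4263 × (1 - cos(75°))
Δλ₁ = 2.4263 × 0.7412
Δλ₁ = 1.7983 pm

For θ₂ = 153°:
Δλ₂ = 2.4263 × (1 - cos(153°))
Δλ₂ = 2.4263 × 1.8910
Δλ₂ = 4.5882 pm

The 153° angle produces the larger shift.
Ratio: 4.5882/1.7983 = 2.551

(Intermediate values are shown rounded; full precision is carried through to the final answer.)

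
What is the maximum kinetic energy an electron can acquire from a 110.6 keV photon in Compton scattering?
33.4127 keV

Maximum energy transfer occurs at θ = 180° (backscattering).

Initial photon: E₀ = 110.6 keV → λ₀ = 11.2101 pm

Maximum Compton shift (at 180°):
Δλ_max = 2λ_C = 2 × 2.4263 = 4.8526 pm

Final wavelength:
λ' = 11.2101 + 4.8526 = 16.0628 pm

Minimum photon energy (maximum energy to electron):
E'_min = hc/λ' = 77.1873 keV

Maximum electron kinetic energy:
K_max = E₀ - E'_min = 110.6000 - 77.1873 = 33.4127 keV

(Intermediate values are shown rounded; full precision is carried through to the final answer.)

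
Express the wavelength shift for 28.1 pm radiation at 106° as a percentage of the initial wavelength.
11.0146%

Calculate the Compton shift:
Δλ = λ_C(1 - cos(106°))
Δλ = 2.4263 × (1 - cos(106°))
Δλ = 2.4263 × 1.2756
Δλ = 3.0951 pm

Percentage change:
(Δλ/λ₀) × 100 = (3.0951/28.1) × 100
= 11.0146%

(Intermediate values are shown rounded; full precision is carried through to the final answer.)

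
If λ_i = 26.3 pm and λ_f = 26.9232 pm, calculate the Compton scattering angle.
42.00°

First find the wavelength shift:
Δλ = λ' - λ = 26.9232 - 26.3 = 0.6232 pm

Using Δλ = λ_C(1 - cos θ), with λ_C = h/(m_e·c) ≈ 2.42631024 pm:
cos θ = 1 - Δλ/λ_C
cos θ = 1 - 0.6232/2.42631024
cos θ = 0.743149

θ = arccos(0.743149)
θ = 42.00°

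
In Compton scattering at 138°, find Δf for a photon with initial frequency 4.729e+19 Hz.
1.892e+19 Hz (decrease)

Convert frequency to wavelength (c = 299792458 m/s):
λ₀ = c/f₀ = 299792458/4.729e+19 = 6.3394472e-12 m = 6.3394 pm

Calculate Compton shift:
Δλ = λ_C(1 - cos(138°)) = 4.2294 pm

Final wavelength:
λ' = λ₀ + Δλ = 6.3394 + 4.2294 = 10.5689 pm

Final frequency:
f' = c/λ' = 299792458/1.0568857e-11 = 2.8365645e+19 Hz

Frequency shift (decrease):
Δf = f₀ - f' = 4.729e+19 - 2.8365645e+19 = 1.892e+19 Hz

(Intermediate values are shown rounded; full precision is carried through to the final answer.)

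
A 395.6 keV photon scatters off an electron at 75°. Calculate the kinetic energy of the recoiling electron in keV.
144.2339 keV

By energy conservation: K_e = E_initial - E_final

First find the scattered photon energy:
Initial wavelength: λ = hc/E = 3.1341 pm
Compton shift: Δλ = λ_C(1 - cos(75°)) = 1.7983 pm
Final wavelength: λ' = 3.1341 + 1.7983 = 4.9324 pm
Final photon energy: E' = hc/λ' = 251.3661 keV

Electron kinetic energy:
K_e = E - E' = 395.6000 - 251.3661 = 144.2339 keV

(Intermediate values are shown rounded; full precision is carried through to the final answer.)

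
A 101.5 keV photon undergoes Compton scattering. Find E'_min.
72.6421 keV (at θ = 180°)

The scattered photon has minimum energy when its wavelength is maximum, i.e., when the Compton shift Δλ = λ_C(1 − cos θ) is maximum. This occurs at θ = 180° (backscattering), giving Δλ_max = 2λ_C = 4.8526 pm.

Initial wavelength: λ₀ = hc/E₀ = 12.2152 pm
Maximum final wavelength: λ'_max = λ₀ + 2λ_C = 12.2152 + 4.8526 = 17.0678 pm
Minimum final energy: E'_min = hc/λ'_max = 72.6421 keV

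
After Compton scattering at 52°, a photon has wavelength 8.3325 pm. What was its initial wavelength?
7.4000 pm

From λ' = λ + Δλ, we have λ = λ' - Δλ

First calculate the Compton shift:
Δλ = λ_C(1 - cos θ)
Δλ = 2.4263 × (1 - cos(52°))
Δλ = 2.4263 × 0.3843
Δλ = 0.9325 pm

Initial wavelength:
λ = λ' - Δλ
λ = 8.3325 - 0.9325
λ = 7.4000 pm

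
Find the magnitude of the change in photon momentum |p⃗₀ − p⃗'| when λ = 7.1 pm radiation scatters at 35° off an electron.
5.4739e-23 kg·m/s

Photon momentum magnitude is p = h/λ.

Initial momentum:
p₀ = h/λ = 6.6261e-34/7.1000e-12 = 9.3325e-23 kg·m/s

After scattering:
λ' = λ + Δλ = 7.1 + 0.4388 = 7.5388 pm
p' = h/λ' = 6.6261e-34/7.5388e-12 = 8.7893e-23 kg·m/s

Momentum is a vector; the scattered photon's direction makes angle θ = 35° with the incident direction. The magnitude of the vector change Δp⃗ = p⃗₀ − p⃗' is found from the law of cosines:
|Δp⃗|² = p₀² + p'² − 2p₀p'cos θ
|Δp⃗|² = (9.3325e-23)² + (8.7893e-23)² − 2·9.3325e-23·8.7893e-23·cos(35°)
|Δp⃗| = 5.4739e-23 kg·m/s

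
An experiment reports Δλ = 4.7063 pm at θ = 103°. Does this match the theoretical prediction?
No, inconsistent

Calculate the expected shift for θ = 103°:

Δλ_expected = λ_C(1 - cos(103°))
Δλ_expected = 2.4263 × (1 - cos(103°))
Δλ_expected = 2.4263 × 1.2250
Δλ_expected = 2.9721 pm

Given shift: 4.7063 pm
Expected shift: 2.9721 pm
Difference: 1.7342 pm

The values do not match. The given shift corresponds to θ ≈ 160.0°, not 103°.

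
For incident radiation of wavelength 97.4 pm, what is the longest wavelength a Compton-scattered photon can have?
102.2526 pm (at θ = 180°)

The Compton shift is Δλ = λ_C(1 − cos θ).

Since cos θ ranges from −1 to 1, the factor (1 − cos θ) ranges from 0 to 2; the maximum shift occurs at θ = 180° (backscattering):
Δλ_max = 2λ_C = 2 × 2.4263 pm = 4.8526 pm

Maximum scattered wavelength:
λ'_max = λ₀ + Δλ_max = 97.4 + 4.8526 = 102.2526 pm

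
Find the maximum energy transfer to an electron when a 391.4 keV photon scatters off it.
236.8126 keV

Maximum energy transfer occurs at θ = 180° (backscattering).

Initial photon: E₀ = 391.4 keV → λ₀ = 3.1677 pm

Maximum Compton shift (at 180°):
Δλ_max = 2λ_C = 2 × 2.4263 = 4.8526 pm

Final wavelength:
λ' = 3.1677 + 4.8526 = 8.0203 pm

Minimum photon energy (maximum energy to electron):
E'_min = hc/λ' = 154.5874 keV

Maximum electron kinetic energy:
K_max = E₀ - E'_min = 391.4000 - 154.5874 = 236.8126 keV

(Intermediate values are shown rounded; full precision is carried through to the final answer.)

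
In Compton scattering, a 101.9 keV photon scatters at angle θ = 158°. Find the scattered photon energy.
73.6109 keV

First convert energy to wavelength:
λ = hc/E, with hc ≈ 1239.842 keV·pm (i.e. 1239.842 eV·nm)

For E = 101.9 keV = 101900 eV:
λ = 1239.842 keV·pm / 101.9 keV
λ = 12.1672 pm

Calculate the Compton shift:
Δλ = λ_C(1 - cos(158°)) = 2.4263 × 1.9272
Δλ = 4.6759 pm

Final wavelength:
λ' = 12.1672 + 4.6759 = 16.8432 pm

Final energy:
E' = hc/λ' = 1239.842 / 16.8432 = 73.6109 keV

(Intermediate values are shown rounded; full precision is carried through to the final answer.)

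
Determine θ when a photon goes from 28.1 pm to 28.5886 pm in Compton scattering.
37.00°

First find the wavelength shift:
Δλ = λ' - λ = 28.5886 - 28.1 = 0.4886 pm

Using Δλ = λ_C(1 - cos θ), with λ_C = h/(m_e·c) ≈ 2.42631024 pm:
cos θ = 1 - Δλ/λ_C
cos θ = 1 - 0.4886/2.42631024
cos θ = 0.798624

θ = arccos(0.798624)
θ = 37.00°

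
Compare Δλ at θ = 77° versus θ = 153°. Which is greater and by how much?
153° produces the larger shift by a factor of 2.440

Calculate both shifts using Δλ = λ_C(1 - cos θ):

For θ₁ = 77°:
Δλ₁ = 2.4263 × (1 - cos(77°))
Δλ₁ = 2.4263 × 0.7750
Δλ₁ = 1.8805 pm

For θ₂ = 153°:
Δλ₂ = 2.4263 × (1 - cos(153°))
Δλ₂ = 2.4263 × 1.8910
Δλ₂ = 4.5882 pm

The 153° angle produces the larger shift.
Ratio: 4.5882/1.8805 = 2.440

(Intermediate values are shown rounded; full precision is carried through to the final answer.)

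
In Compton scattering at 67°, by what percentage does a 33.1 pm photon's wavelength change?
4.4661%

Calculate the Compton shift:
Δλ = λ_C(1 - cos(67°))
Δλ = 2.4263 × (1 - cos(67°))
Δλ = 2.4263 × 0.6093
Δλ = 1.4783 pm

Percentage change:
(Δλ/λ₀) × 100 = (1.4783/33.1) × 100
= 4.4661%

(Intermediate values are shown rounded; full precision is carried through to the final answer.)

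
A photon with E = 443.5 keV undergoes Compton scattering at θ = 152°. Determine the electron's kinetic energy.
275.1393 keV

By energy conservation: K_e = E_initial - E_final

First find the scattered photon energy:
Initial wavelength: λ = hc/E = 2.7956 pm
Compton shift: Δλ = λ_C(1 - cos(152°)) = 4.5686 pm
Final wavelength: λ' = 2.7956 + 4.5686 = 7.3642 pm
Final photon energy: E' = hc/λ' = 168.3607 keV

Electron kinetic energy:
K_e = E - E' = 443.5000 - 168.3607 = 275.1393 keV

(Intermediate values are shown rounded; full precision is carried through to the final answer.)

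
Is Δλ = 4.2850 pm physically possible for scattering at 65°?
No, inconsistent

Calculate the expected shift for θ = 65°:

Δλ_expected = λ_C(1 - cos(65°))
Δλ_expected = 2.4263 × (1 - cos(65°))
Δλ_expected = 2.4263 × 0.5774
Δλ_expected = 1.4009 pm

Given shift: 4.2850 pm
Expected shift: 1.4009 pm
Difference: 2.8841 pm

The values do not match. The given shift corresponds to θ ≈ 140.0°, not 65°.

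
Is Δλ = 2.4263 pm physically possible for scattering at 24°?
No, inconsistent

Calculate the expected shift for θ = 24°:

Δλ_expected = λ_C(1 - cos(24°))
Δλ_expected = 2.4263 × (1 - cos(24°))
Δλ_expected = 2.4263 × 0.0865
Δλ_expected = 0.2098 pm

Given shift: 2.4263 pm
Expected shift: 0.2098 pm
Difference: 2.2165 pm

The values do not match. The given shift corresponds to θ ≈ 90.0°, not 24°.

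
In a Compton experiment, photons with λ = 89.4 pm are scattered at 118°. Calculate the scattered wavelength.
92.9654 pm

Using the Compton scattering formula:
λ' = λ + Δλ = λ + λ_C(1 - cos θ)

Given:
- Initial wavelength λ = 89.4 pm
- Scattering angle θ = 118°
- Compton wavelength λ_C ≈ 2.4263 pm

Calculate the shift:
Δλ = 2.4263 × (1 - cos(118°))
Δλ = 2.4263 × 1.4695
Δλ = 3.5654 pm

Final wavelength:
λ' = 89.4 + 3.5654 = 92.9654 pm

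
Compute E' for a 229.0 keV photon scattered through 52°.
195.3528 keV

First convert energy to wavelength:
λ = hc/E, with hc ≈ 1239.842 keV·pm (i.e. 1239.842 eV·nm)

For E = 229.0 keV = 229000 eV:
λ = 1239.842 keV·pm / 229.0 keV
λ = 5.4142 pm

Calculate the Compton shift:
Δλ = λ_C(1 - cos(52°)) = 2.4263 × 0.3843
Δλ = 0.9325 pm

Final wavelength:
λ' = 5.4142 + 0.9325 = 6.3467 pm

Final energy:
E' = hc/λ' = 1239.842 / 6.3467 = 195.3528 keV

(Intermediate values are shown rounded; full precision is carried through to the final answer.)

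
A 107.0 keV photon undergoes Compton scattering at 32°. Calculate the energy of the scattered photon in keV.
103.7005 keV

First convert energy to wavelength:
λ = hc/E, with hc ≈ 1239.842 keV·pm (i.e. 1239.842 eV·nm)

For E = 107.0 keV = 107000 eV:
λ = 1239.842 keV·pm / 107.0 keV
λ = 11.5873 pm

Calculate the Compton shift:
Δλ = λ_C(1 - cos(32°)) = 2.4263 × 0.1520
Δλ = 0.3687 pm

Final wavelength:
λ' = 11.5873 + 0.3687 = 11.9560 pm

Final energy:
E' = hc/λ' = 1239.842 / 11.9560 = 103.7005 keV

(Intermediate values are shown rounded; full precision is carried through to the final answer.)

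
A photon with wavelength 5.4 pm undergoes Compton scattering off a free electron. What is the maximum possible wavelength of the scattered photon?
10.2526 pm (at θ = 180°)

The Compton shift is Δλ = λ_C(1 − cos θ).

Since cos θ ranges from −1 to 1, the factor (1 − cos θ) ranges from 0 to 2; the maximum shift occurs at θ = 180° (backscattering):
Δλ_max = 2λ_C = 2 × 2.4263 pm = 4.8526 pm

Maximum scattered wavelength:
λ'_max = λ₀ + Δλ_max = 5.4 + 4.8526 = 10.2526 pm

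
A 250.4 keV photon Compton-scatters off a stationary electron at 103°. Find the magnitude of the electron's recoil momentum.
1.7302e-22 kg·m/s

The electron is initially at rest, so by conservation of momentum:
p⃗_e = p⃗₀ − p⃗'  (incident photon momentum minus scattered photon momentum)

Photon momentum magnitudes (p = h/λ = E/c):
λ₀ = hc/E₀ = 4.9514 pm → p₀ = h/λ₀ = 1.3382e-22 kg·m/s
Δλ = λ_C(1 − cos 103°) = 2.9721 pm
λ' = 7.9236 pm → p' = h/λ' = 8.3625e-23 kg·m/s

The scattered photon makes angle θ = 103° with the incident direction, so by the law of cosines:
|p⃗_e|² = p₀² + p'² − 2p₀p'cos θ
|p⃗_e|² = (1.3382e-22)² + (8.3625e-23)² − 2·1.3382e-22·8.3625e-23·cos(103°)
|p⃗_e| = 1.7302e-22 kg·m/s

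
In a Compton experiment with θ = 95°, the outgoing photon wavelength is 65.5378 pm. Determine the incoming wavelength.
62.9000 pm

From λ' = λ + Δλ, we have λ = λ' - Δλ

First calculate the Compton shift:
Δλ = λ_C(1 - cos θ)
Δλ = 2.4263 × (1 - cos(95°))
Δλ = 2.4263 × 1.0872
Δλ = 2.6378 pm

Initial wavelength:
λ = λ' - Δλ
λ = 65.5378 - 2.6378
λ = 62.9000 pm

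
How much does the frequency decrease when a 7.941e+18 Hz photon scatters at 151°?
8.539e+17 Hz (decrease)

Convert frequency to wavelength (c = 299792458 m/s):
λ₀ = c/f₀ = 299792458/7.941e+18 = 3.7752482e-11 m = 37.7525 pm

Calculate Compton shift:
Δλ = λ_C(1 - cos(151°)) = 4.5484 pm

Final wavelength:
λ' = λ₀ + Δλ = 37.7525 + 4.5484 = 42.3009 pm

Final frequency:
f' = c/λ' = 299792458/4.2300891e-11 = 7.0871429e+18 Hz

Frequency shift (decrease):
Δf = f₀ - f' = 7.941e+18 - 7.0871429e+18 = 8.539e+17 Hz

(Intermediate values are shown rounded; full precision is carried through to the final answer.)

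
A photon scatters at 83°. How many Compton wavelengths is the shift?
0.8781 λ_C

The Compton shift formula is:
Δλ = λ_C(1 - cos θ)

Dividing both sides by λ_C:
Δλ/λ_C = 1 - cos θ

For θ = 83°:
Δλ/λ_C = 1 - cos(83°)
Δλ/λ_C = 1 - 0.1219
Δλ/λ_C = 0.8781

This means the shift is 0.8781 × λ_C = 2.1306 pm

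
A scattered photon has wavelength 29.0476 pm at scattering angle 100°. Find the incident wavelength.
26.2000 pm

From λ' = λ + Δλ, we have λ = λ' - Δλ

First calculate the Compton shift:
Δλ = λ_C(1 - cos θ)
Δλ = 2.4263 × (1 - cos(100°))
Δλ = 2.4263 × 1.1736
Δλ = 2.8476 pm

Initial wavelength:
λ = λ' - Δλ
λ = 29.0476 - 2.8476
λ = 26.2000 pm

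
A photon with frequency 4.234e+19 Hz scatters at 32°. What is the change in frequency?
2.096e+18 Hz (decrease)

Convert frequency to wavelength (c = 299792458 m/s):
λ₀ = c/f₀ = 299792458/4.234e+19 = 7.0805966e-12 m = 7.0806 pm

Calculate Compton shift:
Δλ = λ_C(1 - cos(32°)) = 0.3687 pm

Final wavelength:
λ' = λ₀ + Δλ = 7.0806 + 0.3687 = 7.4493 pm

Final frequency:
f' = c/λ' = 299792458/7.4492790e-12 = 4.0244493e+19 Hz

Frequency shift (decrease):
Δf = f₀ - f' = 4.234e+19 - 4.0244493e+19 = 2.096e+18 Hz

(Intermediate values are shown rounded; full precision is carried through to the final answer.)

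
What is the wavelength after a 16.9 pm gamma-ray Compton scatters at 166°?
21.6805 pm

Using the Compton scattering formula:
λ' = λ + Δλ = λ + λ_C(1 - cos θ)

Given:
- Initial wavelength λ = 16.9 pm
- Scattering angle θ = 166°
- Compton wavelength λ_C ≈ 2.4263 pm

Calculate the shift:
Δλ = 2.4263 × (1 - cos(166°))
Δλ = 2.4263 × 1.9703
Δλ = 4.7805 pm

Final wavelength:
λ' = 16.9 + 4.7805 = 21.6805 pm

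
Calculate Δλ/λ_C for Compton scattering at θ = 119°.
1.4848 λ_C

The Compton shift formula is:
Δλ = λ_C(1 - cos θ)

Dividing both sides by λ_C:
Δλ/λ_C = 1 - cos θ

For θ = 119°:
Δλ/λ_C = 1 - cos(119°)
Δλ/λ_C = 1 - -0.4848
Δλ/λ_C = 1.4848

This means the shift is 1.4848 × λ_C = 3.6026 pm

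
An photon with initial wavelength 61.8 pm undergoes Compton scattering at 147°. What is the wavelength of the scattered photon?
66.2612 pm

Using the Compton scattering formula:
λ' = λ + Δλ = λ + λ_C(1 - cos θ)

Given:
- Initial wavelength λ = 61.8 pm
- Scattering angle θ = 147°
- Compton wavelength λ_C ≈ 2.4263 pm

Calculate the shift:
Δλ = 2.4263 × (1 - cos(147°))
Δλ = 2.4263 × 1.8387
Δλ = 4.4612 pm

Final wavelength:
λ' = 61.8 + 4.4612 = 66.2612 pm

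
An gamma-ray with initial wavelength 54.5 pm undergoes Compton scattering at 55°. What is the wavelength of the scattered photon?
55.5346 pm

Using the Compton scattering formula:
λ' = λ + Δλ = λ + λ_C(1 - cos θ)

Given:
- Initial wavelength λ = 54.5 pm
- Scattering angle θ = 55°
- Compton wavelength λ_C ≈ 2.4263 pm

Calculate the shift:
Δλ = 2.4263 × (1 - cos(55°))
Δλ = 2.4263 × 0.4264
Δλ = 1.0346 pm

Final wavelength:
λ' = 54.5 + 1.0346 = 55.5346 pm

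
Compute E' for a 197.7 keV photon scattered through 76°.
152.8657 keV

First convert energy to wavelength:
λ = hc/E, with hc ≈ 1239.842 keV·pm (i.e. 1239.842 eV·nm)

For E = 197.7 keV = 197700 eV:
λ = 1239.842 keV·pm / 197.7 keV
λ = 6.2713 pm

Calculate the Compton shift:
Δλ = λ_C(1 - cos(76°)) = 2.4263 × 0.7581
Δλ = 1.8393 pm

Final wavelength:
λ' = 6.2713 + 1.8393 = 8.1107 pm

Final energy:
E' = hc/λ' = 1239.842 / 8.1107 = 152.8657 keV

(Intermediate values are shown rounded; full precision is carried through to the final answer.)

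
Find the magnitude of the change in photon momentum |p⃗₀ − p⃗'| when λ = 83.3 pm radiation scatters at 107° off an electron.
1.2558e-23 kg·m/s

Photon momentum magnitude is p = h/λ.

Initial momentum:
p₀ = h/λ = 6.6261e-34/8.3300e-11 = 7.9545e-24 kg·m/s

After scattering:
λ' = λ + Δλ = 83.3 + 3.1357 = 86.4357 pm
p' = h/λ' = 6.6261e-34/8.6436e-11 = 7.6659e-24 kg·m/s

Momentum is a vector; the scattered photon's direction makes angle θ = 107° with the incident direction. The magnitude of the vector change Δp⃗ = p⃗₀ − p⃗' is found from the law of cosines:
|Δp⃗|² = p₀² + p'² − 2p₀p'cos θ
|Δp⃗|² = (7.9545e-24)² + (7.6659e-24)² − 2·7.9545e-24·7.6659e-24·cos(107°)
|Δp⃗| = 1.2558e-23 kg·m/s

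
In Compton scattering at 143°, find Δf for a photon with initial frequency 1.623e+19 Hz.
3.102e+18 Hz (decrease)

Convert frequency to wavelength (c = 299792458 m/s):
λ₀ = c/f₀ = 299792458/1.623e+19 = 1.8471501e-11 m = 18.4715 pm

Calculate Compton shift:
Δλ = λ_C(1 - cos(143°)) = 4.3640 pm

Final wavelength:
λ' = λ₀ + Δλ = 18.4715 + 4.3640 = 22.8355 pm

Final frequency:
f' = c/λ' = 299792458/2.2835549e-11 = 1.3128323e+19 Hz

Frequency shift (decrease):
Δf = f₀ - f' = 1.623e+19 - 1.3128323e+19 = 3.102e+18 Hz

(Intermediate values are shown rounded; full precision is carried through to the final answer.)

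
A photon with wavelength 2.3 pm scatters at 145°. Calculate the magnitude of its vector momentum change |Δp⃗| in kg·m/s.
3.7325e-22 kg·m/s

Photon momentum magnitude is p = h/λ.

Initial momentum:
p₀ = h/λ = 6.6261e-34/2.3000e-12 = 2.8809e-22 kg·m/s

After scattering:
λ' = λ + Δλ = 2.3 + 4.4138 = 6.7138 pm
p' = h/λ' = 6.6261e-34/6.7138e-12 = 9.8693e-23 kg·m/s

Momentum is a vector; the scattered photon's direction makes angle θ = 145° with the incident direction. The magnitude of the vector change Δp⃗ = p⃗₀ − p⃗' is found from the law of cosines:
|Δp⃗|² = p₀² + p'² − 2p₀p'cos θ
|Δp⃗|² = (2.8809e-22)² + (9.8693e-23)² − 2·2.8809e-22·9.8693e-23·cos(145°)
|Δp⃗| = 3.7325e-22 kg·m/s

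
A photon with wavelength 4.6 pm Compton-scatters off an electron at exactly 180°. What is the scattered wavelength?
9.4526 pm

Using the Compton formula: λ' = λ + λ_C(1 − cos θ)

For θ = 180°, cos θ = -1 (exact) = -1.0000, so:
1 − cos 180° = 1 − (-1) = 2.0000

Δλ = λ_C × 2.0000 = 2.4263 × 2.0000 = 4.8526 pm

λ' = 4.6 + 4.8526 = 9.4526 pm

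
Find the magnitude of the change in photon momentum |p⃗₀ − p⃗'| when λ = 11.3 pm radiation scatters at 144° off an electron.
9.6068e-23 kg·m/s

Photon momentum magnitude is p = h/λ.

Initial momentum:
p₀ = h/λ = 6.6261e-34/1.1300e-11 = 5.8638e-23 kg·m/s

After scattering:
λ' = λ + Δλ = 11.3 + 4.3892 = 15.6892 pm
p' = h/λ' = 6.6261e-34/1.5689e-11 = 4.2233e-23 kg·m/s

Momentum is a vector; the scattered photon's direction makes angle θ = 144° with the incident direction. The magnitude of the vector change Δp⃗ = p⃗₀ − p⃗' is found from the law of cosines:
|Δp⃗|² = p₀² + p'² − 2p₀p'cos θ
|Δp⃗|² = (5.8638e-23)² + (4.2233e-23)² − 2·5.8638e-23·4.2233e-23·cos(144°)
|Δp⃗| = 9.6068e-23 kg·m/s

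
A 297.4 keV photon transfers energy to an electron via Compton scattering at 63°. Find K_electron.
71.7167 keV

By energy conservation: K_e = E_initial - E_final

First find the scattered photon energy:
Initial wavelength: λ = hc/E = 4.1689 pm
Compton shift: Δλ = λ_C(1 - cos(63°)) = 1.3248 pm
Final wavelength: λ' = 4.1689 + 1.3248 = 5.4937 pm
Final photon energy: E' = hc/λ' = 225.6833 keV

Electron kinetic energy:
K_e = E - E' = 297.4000 - 225.6833 = 71.7167 keV

(Intermediate values are shown rounded; full precision is carried through to the final answer.)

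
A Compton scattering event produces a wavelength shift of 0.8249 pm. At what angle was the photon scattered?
48.70°

From the Compton formula Δλ = λ_C(1 - cos θ), we can solve for θ:

cos θ = 1 - Δλ/λ_C

Given:
- Δλ = 0.8249 pm
- λ_C = h/(m_e·c) ≈ 2.42631024 pm

cos θ = 1 - 0.8249/2.42631024
cos θ = 1 - 0.339981
cos θ = 0.660019

θ = arccos(0.660019)
θ = 48.70°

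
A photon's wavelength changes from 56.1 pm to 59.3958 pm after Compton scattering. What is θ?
111.00°

First find the wavelength shift:
Δλ = λ' - λ = 59.3958 - 56.1 = 3.2958 pm

Using Δλ = λ_C(1 - cos θ), with λ_C = h/(m_e·c) ≈ 2.42631024 pm:
cos θ = 1 - Δλ/λ_C
cos θ = 1 - 3.2958/2.42631024
cos θ = -0.358359

θ = arccos(-0.358359)
θ = 111.00°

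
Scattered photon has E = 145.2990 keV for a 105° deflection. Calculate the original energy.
226.3000 keV

Convert final energy to wavelength (hc ≈ 1239.842 keV·pm):
λ' = hc/E' = 1239.842 / 145.2990 = 8.5330 pm

Calculate the Compton shift:
Δλ = λ_C(1 - cos(105°))
Δλ = 2.4263 × (1 - cos(105°))
Δλ = 3.0543 pm

Initial wavelength:
λ = λ' - Δλ = 8.5330 - 3.0543 = 5.4788 pm

Initial energy:
E = hc/λ = 1239.842 / 5.4788 = 226.3000 keV

(Intermediate values are shown rounded; full precision is carried through to the final answer.)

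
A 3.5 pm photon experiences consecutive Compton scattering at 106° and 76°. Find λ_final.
8.4344 pm

Apply Compton shift twice:

First scattering at θ₁ = 106°:
Δλ₁ = λ_C(1 - cos(106°))
Δλ₁ = 2.4263 × 1.2756
Δλ₁ = 3.0951 pm

After first scattering:
λ₁ = 3.5 + 3.0951 = 6.5951 pm

Second scattering at θ₂ = 76°:
Δλ₂ = λ_C(1 - cos(76°))
Δλ₂ = 2.4263 × 0.7581
Δλ₂ = 1.8393 pm

Final wavelength:
λ₂ = 6.5951 + 1.8393 = 8.4344 pm

Total shift: Δλ_total = 3.0951 + 1.8393 = 4.9344 pm

(Intermediate values are shown rounded; full precision is carried through to the final answer.)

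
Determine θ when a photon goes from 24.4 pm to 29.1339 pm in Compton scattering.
162.00°

First find the wavelength shift:
Δλ = λ' - λ = 29.1339 - 24.4 = 4.7339 pm

Using Δλ = λ_C(1 - cos θ), with λ_C = h/(m_e·c) ≈ 2.42631024 pm:
cos θ = 1 - Δλ/λ_C
cos θ = 1 - 4.7339/2.42631024
cos θ = -0.951070

θ = arccos(-0.951070)
θ = 162.00°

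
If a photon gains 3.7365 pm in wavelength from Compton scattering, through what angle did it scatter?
122.68°

From the Compton formula Δλ = λ_C(1 - cos θ), we can solve for θ:

cos θ = 1 - Δλ/λ_C

Given:
- Δλ = 3.7365 pm
- λ_C = h/(m_e·c) ≈ 2.42631024 pm

cos θ = 1 - 3.7365/2.42631024
cos θ = 1 - 1.539993
cos θ = -0.539993

θ = arccos(-0.539993)
θ = 122.68°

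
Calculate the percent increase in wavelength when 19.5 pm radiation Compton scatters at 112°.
17.1037%

Calculate the Compton shift:
Δλ = λ_C(1 - cos(112°))
Δλ = 2.4263 × (1 - cos(112°))
Δλ = 2.4263 × 1.3746
Δλ = 3.3352 pm

Percentage change:
(Δλ/λ₀) × 100 = (3.3352/19.5) × 100
= 17.1037%

(Intermediate values are shown rounded; full precision is carried through to the final answer.)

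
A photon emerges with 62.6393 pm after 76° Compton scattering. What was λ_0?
60.8000 pm

From λ' = λ + Δλ, we have λ = λ' - Δλ

First calculate the Compton shift:
Δλ = λ_C(1 - cos θ)
Δλ = 2.4263 × (1 - cos(76°))
Δλ = 2.4263 × 0.7581
Δλ = 1.8393 pm

Initial wavelength:
λ = λ' - Δλ
λ = 62.6393 - 1.8393
λ = 60.8000 pm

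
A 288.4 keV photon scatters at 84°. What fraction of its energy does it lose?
0.3357 (or 33.57%)

Calculate initial and final photon energies:

Initial: E₀ = 288.4 keV → λ₀ = 4.2990 pm
Compton shift: Δλ = 2.1727 pm
Final wavelength: λ' = 6.4717 pm
Final energy: E' = 191.5782 keV

Fractional energy loss:
(E₀ - E')/E₀ = (288.4000 - 191.5782)/288.4000
= 96.8218/288.4000
= 0.3357
= 33.57%

(Intermediate values are shown rounded; full precision is carried through to the final answer.)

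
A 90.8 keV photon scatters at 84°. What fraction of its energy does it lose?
0.1373 (or 13.73%)

Calculate initial and final photon energies:

Initial: E₀ = 90.8 keV → λ₀ = 13.6546 pm
Compton shift: Δλ = 2.1727 pm
Final wavelength: λ' = 15.8273 pm
Final energy: E' = 78.3355 keV

Fractional energy loss:
(E₀ - E')/E₀ = (90.8000 - 78.3355)/90.8000
= 12.4645/90.8000
= 0.1373
= 13.73%

(Intermediate values are shown rounded; full precision is carried through to the final answer.)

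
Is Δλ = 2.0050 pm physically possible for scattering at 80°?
Yes, consistent

Calculate the expected shift for θ = 80°:

Δλ_expected = λ_C(1 - cos(80°))
Δλ_expected = 2.4263 × (1 - cos(80°))
Δλ_expected = 2.4263 × 0.8264
Δλ_expected = 2.0050 pm

Given shift: 2.0050 pm
Expected shift: 2.0050 pm
Difference: 0.0000 pm

The values match. This is consistent with Compton scattering at the stated angle.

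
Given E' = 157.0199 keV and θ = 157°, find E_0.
383.0999 keV

Convert final energy to wavelength (hc ≈ 1239.842 keV·pm):
λ' = hc/E' = 1239.842 / 157.0199 = 7.8961 pm

Calculate the Compton shift:
Δλ = λ_C(1 - cos(157°))
Δλ = 2.4263 × (1 - cos(157°))
Δλ = 4.6597 pm

Initial wavelength:
λ = λ' - Δλ = 7.8961 - 4.6597 = 3.2363 pm

Initial energy:
E = hc/λ = 1239.842 / 3.2363 = 383.0999 keV

(Intermediate values are shown rounded; full precision is carried through to the final answer.)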